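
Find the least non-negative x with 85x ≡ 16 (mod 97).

85⁻¹ ≡ 8 (mod 97) because 85·8 = 680 = 7·97 + 1.
Multiplying both sides by 8: x ≡ 8·16 = 128 ≡ 31 (mod 97).

31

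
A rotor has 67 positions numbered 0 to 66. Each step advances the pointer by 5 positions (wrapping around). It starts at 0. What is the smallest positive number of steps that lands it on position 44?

5⁻¹ ≡ 27 (mod 67) because 5·27 = 135 = 2·67 + 1.
Multiplying both sides by 27: x ≡ 27·44 = 1188 ≡ 49 (mod 67).
Check: 5·49 = 245 = 3·67 + 44.

49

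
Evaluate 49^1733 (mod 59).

By repeated squaring mod 59: 49^1≡49, 49^2≡41, 49^4≡29, 49^8≡15, 49^16≡48, 49^32≡3, 49^64≡9, 49^128≡22, 49^256≡12, 49^512≡26, 49^1024≡27.
Since 1733 = 1 + 4 + 64 + 128 + 512 + 1024 in binary, 49^1733 ≡ 49·29·9·22·26·27 ≡ 19 (mod 59).

19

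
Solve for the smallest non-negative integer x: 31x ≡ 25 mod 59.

The inverse of 31 mod 59 is 40 (since 31·40 = 1240 ≡ 1).
So x ≡ 40·25 = 1000 ≡ 56 (mod 59).
Check: 31·56 = 1736 = 29·59 + 25.

56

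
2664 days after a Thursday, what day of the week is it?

2664 mod 7 = 4 (since 380·7 = 2660).
Thursday + 4 days → Monday.

Monday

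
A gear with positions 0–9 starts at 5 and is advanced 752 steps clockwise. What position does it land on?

752 = 75·10 + 2, so 752 mod 10 = 2.
(5 + 2) mod 10 = 7.

7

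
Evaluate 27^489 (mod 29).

Square-and-reduce mod 29: 27^1≡27, 27^2≡4, 27^4≡16, 27^8≡24, 27^16≡25, 27^32≡16, 27^64≡24, 27^128≡25, 27^256≡16.
Since 489 = 1 + 8 + 32 + 64 + 128 + 256 in binary, 27^489 ≡ 27·24·16·24·25·16 ≡ 15 (mod 29).

15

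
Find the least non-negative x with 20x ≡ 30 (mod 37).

20⁻¹ ≡ 13 (mod 37) because 20·13 = 260 = 7·37 + 1.
Multiplying both sides by 13: x ≡ 13·30 = 390 ≡ 20 (mod 37).

20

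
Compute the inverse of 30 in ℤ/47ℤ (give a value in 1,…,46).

30·11 = 330 = 7·47 + 1, so 30⁻¹ ≡ 11 (mod 47).

11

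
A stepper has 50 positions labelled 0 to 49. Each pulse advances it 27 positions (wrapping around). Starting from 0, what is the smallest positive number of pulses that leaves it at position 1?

50 = 1·27 + 23
27 = 1·23 + 4
23 = 5·4 + 3
4 = 1·3 + 1
3 = 3·1 + 0
Back-substituting gives 27·13 ≡ 1 (mod 50).

13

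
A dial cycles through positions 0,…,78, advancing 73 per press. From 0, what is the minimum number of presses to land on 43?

6

73⁻¹ ≡ 13 (mod 79) because 73·13 = 949 = 12·79 + 1.
Multiplying both sides by 13: x ≡ 13·43 = 559 ≡ 6 (mod 79).
Check: 73·6 = 438 = 5·79 + 43.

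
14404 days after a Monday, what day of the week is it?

14404 mod 7 = 5 (since 2057·7 = 14399).
Monday + 5 days → Saturday.

Saturday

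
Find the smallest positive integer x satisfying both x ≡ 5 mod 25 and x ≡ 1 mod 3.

Since 3·17 ≡ 1 (mod 25), take x = 1 + 3·((5−1)·17 mod 25) = 1 + 3·18 = 55.
Check: 55 mod 25 = 5, 55 mod 3 = 1.

55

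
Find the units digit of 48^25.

Last digits of 8^n: 8, 4, 2, 6 (period 4).
25 mod 4 = 1, so the last digit matches 8^1 = 8.

8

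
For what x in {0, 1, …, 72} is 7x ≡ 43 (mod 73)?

27

7⁻¹ ≡ 21 (mod 73) because 7·21 = 147 = 2·73 + 1.
So x ≡ 21·43 = 903 ≡ 27 (mod 73).
Check: 7·27 = 189 = 2·73 + 43.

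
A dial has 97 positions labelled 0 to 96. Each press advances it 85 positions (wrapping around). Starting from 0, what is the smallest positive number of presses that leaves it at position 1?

85·8 = 680 = 7·97 + 1, so 85⁻¹ ≡ 8 (mod 97).

8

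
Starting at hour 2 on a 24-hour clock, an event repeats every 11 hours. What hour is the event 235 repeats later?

235·11 = 2585.
2585 mod 24 = 17 (since 107·24 = 2568).
(2 + 17) mod 24 = 19.

19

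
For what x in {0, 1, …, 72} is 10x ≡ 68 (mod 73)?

36

The inverse of 10 mod 73 is 22 (since 10·22 = 220 ≡ 1).
Multiplying both sides by 22: x ≡ 22·68 = 1496 ≡ 36 (mod 73).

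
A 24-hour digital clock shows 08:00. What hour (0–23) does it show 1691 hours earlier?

1691 = 70·24 + 11, so 1691 mod 24 = 11.
(8 − 11) mod 24 = 21.

21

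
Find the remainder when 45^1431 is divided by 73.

Successive squares of 45 mod 73: 45^1≡45, 45^2≡54, 45^4≡69, 45^8≡16, 45^16≡37, 45^32≡55, 45^64≡32, 45^128≡2, 45^256≡4, 45^512≡16, 45^1024≡37.
1431 = 1 + 2 + 4 + 16 + 128 + 256 + 1024, so 45^1431 ≡ 45·54·69·37·2·4·37 ≡ 51 (mod 73).

51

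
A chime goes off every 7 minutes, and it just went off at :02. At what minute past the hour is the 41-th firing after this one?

49

41·7 = 287.
287 mod 60 = 47 (since 4·60 = 240).
(2 + 47) mod 60 = 49.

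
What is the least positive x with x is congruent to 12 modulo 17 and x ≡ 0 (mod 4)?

12

x ≡ 0 (mod 4) gives x ∈ {0, 4, 8, 12}.
The first of these with x mod 17 = 12 is 12.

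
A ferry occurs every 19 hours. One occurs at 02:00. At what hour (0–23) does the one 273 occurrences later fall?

273·19 = 5187.
5187 = 216·24 + 3, so 5187 mod 24 = 3.
(2 + 3) mod 24 = 5.

5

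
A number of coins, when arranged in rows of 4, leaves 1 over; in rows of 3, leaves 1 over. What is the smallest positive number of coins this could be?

Since 3·3 ≡ 1 (mod 4), take x = 1 + 3·((1−1)·3 mod 4) = 1 + 3·0 = 1.
Check: 1 mod 4 = 1, 1 mod 3 = 1.

1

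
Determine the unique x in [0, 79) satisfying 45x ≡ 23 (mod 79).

45⁻¹ ≡ 72 (mod 79) because 45·72 = 3240 = 41·79 + 1.
Multiplying both sides by 72: x ≡ 72·23 = 1656 ≡ 76 (mod 79).

76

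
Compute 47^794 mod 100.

69

Successive squares of 47 mod 100: 47^1≡47, 47^2≡9, 47^4≡81, 47^8≡61, 47^16≡21, 47^32≡41, 47^64≡81, 47^128≡61, 47^256≡21, 47^512≡41.
794 = 2 + 8 + 16 + 256 + 512, so 47^794 ≡ 9·61·21·21·41 ≡ 69 (mod 100).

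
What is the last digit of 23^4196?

1

The units digit of 23^n cycles with period 4: 3, 9, 7, 1, …
4196 leaves remainder 0 on division by 4, so 23^4196 ends in 1.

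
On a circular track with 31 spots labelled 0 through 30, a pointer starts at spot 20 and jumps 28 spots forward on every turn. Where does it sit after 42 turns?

18

42·28 = 1176.
1176 mod 31 = 29 (since 37·31 = 1147).
(20 + 29) mod 31 = 18.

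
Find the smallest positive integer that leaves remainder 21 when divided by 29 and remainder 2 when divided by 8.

50

Since 8·11 ≡ 1 (mod 29), take x = 2 + 8·((21−2)·11 mod 29) = 2 + 8·6 = 50.
Check: 50 mod 29 = 21, 50 mod 8 = 2.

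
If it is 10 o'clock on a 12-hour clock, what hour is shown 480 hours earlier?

10

Dividing 480 by 12 gives quotient 40 and remainder 0.
10 − 0 → 10 on a 12-hour dial.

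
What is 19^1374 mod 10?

Last digits of 9^n: 9, 1 (period 2).
1374 leaves remainder 0 on division by 2, so 19^1374 ends in 1.

1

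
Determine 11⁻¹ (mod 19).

11·7 = 77 = 4·19 + 1, so 11⁻¹ ≡ 7 (mod 19).

7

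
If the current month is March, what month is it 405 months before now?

June

405 − 33·12 = 9, so 405 ≡ 9 (mod 12).
March − 9 months → June.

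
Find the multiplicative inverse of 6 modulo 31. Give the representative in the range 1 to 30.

6·26 = 156 = 5·31 + 1, so 6⁻¹ ≡ 26 (mod 31).

26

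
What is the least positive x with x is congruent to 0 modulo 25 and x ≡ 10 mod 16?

Since 16·11 ≡ 1 (mod 25), take x = 10 + 16·((0−10)·11 mod 25) = 10 + 16·15 = 250.
Check: 250 mod 25 = 0, 250 mod 16 = 10.

250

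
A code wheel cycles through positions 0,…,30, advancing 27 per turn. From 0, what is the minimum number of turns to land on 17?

The inverse of 27 mod 31 is 23 (since 27·23 = 621 ≡ 1).
Multiplying both sides by 23: x ≡ 23·17 = 391 ≡ 19 (mod 31).
Check: 27·19 = 513 = 16·31 + 17.

19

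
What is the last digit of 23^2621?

3

The units digit of 23^n cycles with period 4: 3, 9, 7, 1, …
2621 mod 4 = 1, so the last digit matches 3^1 = 3.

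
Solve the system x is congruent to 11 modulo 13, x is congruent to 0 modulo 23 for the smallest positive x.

115

Since 23·4 ≡ 1 (mod 13), take x = 0 + 23·((11−0)·4 mod 13) = 0 + 23·5 = 115.
Check: 115 mod 13 = 11, 115 mod 23 = 0.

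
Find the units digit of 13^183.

Powers of 3 mod 10 repeat with period 4: 3, 9, 7, 1.
183 leaves remainder 3 on division by 4, so 13^183 ends in 7.

7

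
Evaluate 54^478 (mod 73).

71

Successive squares of 54 mod 73: 54^1≡54, 54^2≡69, 54^4≡16, 54^8≡37, 54^16≡55, 54^32≡32, 54^64≡2, 54^128≡4, 54^256≡16.
478 = 2 + 4 + 8 + 16 + 64 + 128 + 256, so 54^478 ≡ 69·16·37·55·2·4·16 ≡ 71 (mod 73).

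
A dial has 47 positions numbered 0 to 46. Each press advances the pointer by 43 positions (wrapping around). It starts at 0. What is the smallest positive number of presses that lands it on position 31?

4

43⁻¹ ≡ 35 (mod 47) because 43·35 = 1505 = 32·47 + 1.
So x ≡ 35·31 = 1085 ≡ 4 (mod 47).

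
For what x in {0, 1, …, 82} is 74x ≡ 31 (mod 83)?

15

The inverse of 74 mod 83 is 46 (since 74·46 = 3404 ≡ 1).
So x ≡ 46·31 = 1426 ≡ 15 (mod 83).
Check: 74·15 = 1110 = 13·83 + 31.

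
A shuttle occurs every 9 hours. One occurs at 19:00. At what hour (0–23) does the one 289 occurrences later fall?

4

289·9 = 2601.
2601 − 108·24 = 9, so 2601 ≡ 9 (mod 24).
(19 + 9) mod 24 = 4.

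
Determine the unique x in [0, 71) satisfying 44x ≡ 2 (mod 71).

42

44⁻¹ ≡ 21 (mod 71) because 44·21 = 924 = 13·71 + 1.
Multiplying both sides by 21: x ≡ 21·2 = 42 ≡ 42 (mod 71).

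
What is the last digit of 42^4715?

8

The units digit of 42^n cycles with period 4: 2, 4, 8, 6, …
4715 leaves remainder 3 on division by 4, so 42^4715 ends in 8.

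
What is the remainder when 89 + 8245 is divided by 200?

8245 − 41·200 = 45, so 8245 ≡ 45 (mod 200).
(89 + 45) mod 200 = 134.

134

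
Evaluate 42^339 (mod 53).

Square-and-reduce mod 53: 42^1≡42, 42^2≡15, 42^4≡13, 42^8≡10, 42^16≡47, 42^32≡36, 42^64≡24, 42^128≡46, 42^256≡49.
Since 339 = 1 + 2 + 16 + 64 + 256 in binary, 42^339 ≡ 42·15·47·24·49 ≡ 42 (mod 53).

42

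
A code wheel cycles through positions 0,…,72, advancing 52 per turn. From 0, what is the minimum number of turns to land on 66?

The inverse of 52 mod 73 is 66 (since 52·66 = 3432 ≡ 1).
So x ≡ 66·66 = 4356 ≡ 49 (mod 73).

49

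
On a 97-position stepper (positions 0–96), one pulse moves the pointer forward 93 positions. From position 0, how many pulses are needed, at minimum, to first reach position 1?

93·24 = 2232 = 23·97 + 1, so 93⁻¹ ≡ 24 (mod 97).

24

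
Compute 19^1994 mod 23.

Square-and-reduce mod 23: 19^1≡19, 19^2≡16, 19^4≡3, 19^8≡9, 19^16≡12, 19^32≡6, 19^64≡13, 19^128≡8, 19^256≡18, 19^512≡2, 19^1024≡4.
Since 1994 = 2 + 8 + 64 + 128 + 256 + 512 + 1024 in binary, 19^1994 ≡ 16·9·13·8·18·2·4 ≡ 18 (mod 23).

18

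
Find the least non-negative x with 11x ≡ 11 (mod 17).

1

11⁻¹ ≡ 14 (mod 17) because 11·14 = 154 = 9·17 + 1.
So x ≡ 14·11 = 154 ≡ 1 (mod 17).
Check: 11·1 = 11 = 0·17 + 11.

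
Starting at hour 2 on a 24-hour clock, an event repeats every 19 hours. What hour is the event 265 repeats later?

265·19 = 5035.
5035 − 209·24 = 19, so 5035 ≡ 19 (mod 24).
(2 + 19) mod 24 = 21.

21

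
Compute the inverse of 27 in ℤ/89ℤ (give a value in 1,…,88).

33

27·33 = 891 = 10·89 + 1, so 27⁻¹ ≡ 33 (mod 89).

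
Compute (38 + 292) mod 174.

156

292 = 1·174 + 118, so 292 mod 174 = 118.
(38 + 118) mod 174 = 156.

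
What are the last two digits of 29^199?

Successive squares of 29 mod 100: 29^1≡29, 29^2≡41, 29^4≡81, 29^8≡61, 29^16≡21, 29^32≡41, 29^64≡81, 29^128≡61.
Since 199 = 1 + 2 + 4 + 64 + 128 in binary, 29^199 ≡ 29·41·81·81·61 ≡ 69 (mod 100).

69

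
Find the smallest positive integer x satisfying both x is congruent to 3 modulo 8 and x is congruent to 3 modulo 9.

x ≡ 3 (mod 8) gives x ∈ {3}.
The first of these with x mod 9 = 3 is 3.

3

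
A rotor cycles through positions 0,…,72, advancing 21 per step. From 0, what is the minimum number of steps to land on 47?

37

The inverse of 21 mod 73 is 7 (since 21·7 = 147 ≡ 1).
Multiplying both sides by 7: x ≡ 7·47 = 329 ≡ 37 (mod 73).
Check: 21·37 = 777 = 10·73 + 47.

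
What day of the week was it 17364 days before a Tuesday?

Friday

17364 − 2480·7 = 4, so 17364 ≡ 4 (mod 7).
Tuesday − 4 days → Friday.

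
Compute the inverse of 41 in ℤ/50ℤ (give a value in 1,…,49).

50 = 1·41 + 9
41 = 4·9 + 5
9 = 1·5 + 4
5 = 1·4 + 1
4 = 4·1 + 0
Back-substituting gives 41·11 ≡ 1 (mod 50).

11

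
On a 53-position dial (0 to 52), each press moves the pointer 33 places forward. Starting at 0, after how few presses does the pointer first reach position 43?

27

33⁻¹ ≡ 45 (mod 53) because 33·45 = 1485 = 28·53 + 1.
Multiplying both sides by 45: x ≡ 45·43 = 1935 ≡ 27 (mod 53).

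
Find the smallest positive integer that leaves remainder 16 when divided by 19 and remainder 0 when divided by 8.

x ≡ 0 (mod 8) gives x ∈ {0, 8, 16}.
The first of these with x mod 19 = 16 is 16.

16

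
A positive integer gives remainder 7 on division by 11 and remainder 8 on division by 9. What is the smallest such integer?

x ≡ 8 (mod 9) gives x ∈ {8, 17, 26, 35, 44, 53, 62}.
The first of these with x mod 11 = 7 is 62.

62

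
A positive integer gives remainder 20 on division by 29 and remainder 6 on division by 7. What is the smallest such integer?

20

Since 7·25 ≡ 1 (mod 29), take x = 6 + 7·((20−6)·25 mod 29) = 6 + 7·2 = 20.
Check: 20 mod 29 = 20, 20 mod 7 = 6.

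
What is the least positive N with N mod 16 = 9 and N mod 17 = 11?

249

x ≡ 9 (mod 16) gives x ∈ {9, 25, 41, 57, 73, 89, 105, 121, …}.
The first of these with x mod 17 = 11 is 249.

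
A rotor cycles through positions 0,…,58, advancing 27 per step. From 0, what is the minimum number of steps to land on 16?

29

27⁻¹ ≡ 35 (mod 59) because 27·35 = 945 = 16·59 + 1.
So x ≡ 35·16 = 560 ≡ 29 (mod 59).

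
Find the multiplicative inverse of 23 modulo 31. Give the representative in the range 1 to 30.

23·27 = 621 = 20·31 + 1, so 23⁻¹ ≡ 27 (mod 31).

27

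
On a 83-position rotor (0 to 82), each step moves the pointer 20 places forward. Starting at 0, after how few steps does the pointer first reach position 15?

The inverse of 20 mod 83 is 54 (since 20·54 = 1080 ≡ 1).
Multiplying both sides by 54: x ≡ 54·15 = 810 ≡ 63 (mod 83).
Check: 20·63 = 1260 = 15·83 + 15.

63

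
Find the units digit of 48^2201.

Powers of 8 mod 10 repeat with period 4: 8, 4, 2, 6.
2201 leaves remainder 1 on division by 4, so 48^2201 ends in 8.

8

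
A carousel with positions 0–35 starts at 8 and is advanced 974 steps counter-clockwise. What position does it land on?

6

Dividing 974 by 36 gives quotient 27 and remainder 2.
(8 − 2) mod 36 = 6.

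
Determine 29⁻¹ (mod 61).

61 = 2·29 + 3
29 = 9·3 + 2
3 = 1·2 + 1
2 = 2·1 + 0
Back-substituting gives 29·40 ≡ 1 (mod 61).

40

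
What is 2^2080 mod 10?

Last digits of 2^n: 2, 4, 8, 6 (period 4).
2080 mod 4 = 0, so the last digit matches 2^4 = 6.

6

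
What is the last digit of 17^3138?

9

Last digits of 7^n: 7, 9, 3, 1 (period 4).
3138 mod 4 = 2, so the last digit matches 7^2 = 9.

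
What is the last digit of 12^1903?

Last digits of 2^n: 2, 4, 8, 6 (period 4).
1903 leaves remainder 3 on division by 4, so 12^1903 ends in 8.

8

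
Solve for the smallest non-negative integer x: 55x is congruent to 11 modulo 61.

The inverse of 55 mod 61 is 10 (since 55·10 = 550 ≡ 1).
Multiplying both sides by 10: x ≡ 10·11 = 110 ≡ 49 (mod 61).
Check: 55·49 = 2695 = 44·61 + 11.

49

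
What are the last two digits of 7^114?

Square-and-reduce mod 100: 7^1≡7, 7^2≡49, 7^4≡1, 7^8≡1, 7^16≡1, 7^32≡1, 7^64≡1.
Since 114 = 2 + 16 + 32 + 64 in binary, 7^114 ≡ 49·1·1·1 ≡ 49 (mod 100).

49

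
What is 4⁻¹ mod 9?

9 = 2·4 + 1
4 = 4·1 + 0
Back-substituting gives 4·7 ≡ 1 (mod 9).

7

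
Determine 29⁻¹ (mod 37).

37 = 1·29 + 8
29 = 3·8 + 5
8 = 1·5 + 3
5 = 1·3 + 2
3 = 1·2 + 1
2 = 2·1 + 0
Back-substituting gives 29·23 ≡ 1 (mod 37).

23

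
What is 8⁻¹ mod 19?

12

8·12 = 96 = 5·19 + 1, so 8⁻¹ ≡ 12 (mod 19).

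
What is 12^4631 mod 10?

The units digit of 12^n cycles with period 4: 2, 4, 8, 6, …
4631 mod 4 = 3, so the last digit matches 2^3 = 8.

8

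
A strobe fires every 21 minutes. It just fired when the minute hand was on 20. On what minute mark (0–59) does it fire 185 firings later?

185·21 = 3885.
3885 = 64·60 + 45, so 3885 mod 60 = 45.
(20 + 45) mod 60 = 5.

5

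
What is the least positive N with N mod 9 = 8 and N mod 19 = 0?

x ≡ 8 (mod 9) gives x ∈ {8, 17, 26, 35, 44, 53, 62, 71, …}.
The first of these with x mod 19 = 0 is 152.

152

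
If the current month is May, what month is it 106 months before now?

July

106 = 8·12 + 10, so 106 mod 12 = 10.
May − 10 months → July.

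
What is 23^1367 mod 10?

7

Last digits of 3^n: 3, 9, 7, 1 (period 4).
1367 mod 4 = 3, so the last digit matches 3^3 = 7.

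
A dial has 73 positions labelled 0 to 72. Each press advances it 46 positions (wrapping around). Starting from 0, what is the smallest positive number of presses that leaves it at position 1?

27

46·27 = 1242 = 17·73 + 1, so 46⁻¹ ≡ 27 (mod 73).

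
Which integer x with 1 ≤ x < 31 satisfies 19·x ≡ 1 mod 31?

19·18 = 342 = 11·31 + 1, so 19⁻¹ ≡ 18 (mod 31).

18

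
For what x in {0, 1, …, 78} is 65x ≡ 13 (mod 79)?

16

The inverse of 65 mod 79 is 62 (since 65·62 = 4030 ≡ 1).
Multiplying both sides by 62: x ≡ 62·13 = 806 ≡ 16 (mod 79).
Check: 65·16 = 1040 = 13·79 + 13.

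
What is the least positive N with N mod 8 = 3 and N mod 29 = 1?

59

x ≡ 3 (mod 8) gives x ∈ {3, 11, 19, 27, 35, 43, 51, 59}.
The first of these with x mod 29 = 1 is 59.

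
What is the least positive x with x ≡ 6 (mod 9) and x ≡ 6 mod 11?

6

x ≡ 6 (mod 9) gives x ∈ {6}.
The first of these with x mod 11 = 6 is 6.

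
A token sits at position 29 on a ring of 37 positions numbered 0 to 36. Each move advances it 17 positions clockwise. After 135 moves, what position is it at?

30

135·17 = 2295.
2295 = 62·37 + 1, so 2295 mod 37 = 1.
(29 + 1) mod 37 = 30.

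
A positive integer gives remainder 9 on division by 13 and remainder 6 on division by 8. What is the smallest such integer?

Since 8·5 ≡ 1 (mod 13), take x = 6 + 8·((9−6)·5 mod 13) = 6 + 8·2 = 22.
Check: 22 mod 13 = 9, 22 mod 8 = 6.

22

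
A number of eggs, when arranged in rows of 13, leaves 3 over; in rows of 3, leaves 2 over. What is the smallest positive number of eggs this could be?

29

x ≡ 2 (mod 3) gives x ∈ {2, 5, 8, 11, 14, 17, 20, 23, …}.
The first of these with x mod 13 = 3 is 29.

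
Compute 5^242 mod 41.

25

Square-and-reduce mod 41: 5^1≡5, 5^2≡25, 5^4≡10, 5^8≡18, 5^16≡37, 5^32≡16, 5^64≡10, 5^128≡18.
Since 242 = 2 + 16 + 32 + 64 + 128 in binary, 5^242 ≡ 25·37·16·10·18 ≡ 25 (mod 41).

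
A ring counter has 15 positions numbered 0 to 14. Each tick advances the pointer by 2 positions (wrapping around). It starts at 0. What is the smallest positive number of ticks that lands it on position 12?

2⁻¹ ≡ 8 (mod 15) because 2·8 = 16 = 1·15 + 1.
Multiplying both sides by 8: x ≡ 8·12 = 96 ≡ 6 (mod 15).
Check: 2·6 = 12 = 0·15 + 12.

6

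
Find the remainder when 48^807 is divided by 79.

33

By repeated squaring mod 79: 48^1≡48, 48^2≡13, 48^4≡11, 48^8≡42, 48^16≡26, 48^32≡44, 48^64≡40, 48^128≡20, 48^256≡5, 48^512≡25.
807 = 1 + 2 + 4 + 32 + 256 + 512, so 48^807 ≡ 48·13·11·44·5·25 ≡ 33 (mod 79).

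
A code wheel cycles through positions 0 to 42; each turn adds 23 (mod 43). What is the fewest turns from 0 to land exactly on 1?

23·15 = 345 = 8·43 + 1, so 23⁻¹ ≡ 15 (mod 43).

15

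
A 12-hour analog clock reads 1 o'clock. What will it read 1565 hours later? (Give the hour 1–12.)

6

1565 = 130·12 + 5, so 1565 mod 12 = 5.
1 + 5 → 6 on a 12-hour dial.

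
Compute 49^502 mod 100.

By repeated squaring mod 100: 49^1≡49, 49^2≡1, 49^4≡1, 49^8≡1, 49^16≡1, 49^32≡1, 49^64≡1, 49^128≡1, 49^256≡1.
Since 502 = 2 + 4 + 16 + 32 + 64 + 128 + 256 in binary, 49^502 ≡ 1·1·1·1·1·1·1 ≡ 1 (mod 100).

1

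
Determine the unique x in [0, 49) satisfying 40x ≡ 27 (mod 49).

The inverse of 40 mod 49 is 38 (since 40·38 = 1520 ≡ 1).
Multiplying both sides by 38: x ≡ 38·27 = 1026 ≡ 46 (mod 49).
Check: 40·46 = 1840 = 37·49 + 27.

46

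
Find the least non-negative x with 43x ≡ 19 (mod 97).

43⁻¹ ≡ 88 (mod 97) because 43·88 = 3784 = 39·97 + 1.
So x ≡ 88·19 = 1672 ≡ 23 (mod 97).

23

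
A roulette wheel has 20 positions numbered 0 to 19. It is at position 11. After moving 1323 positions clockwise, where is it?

14

1323 − 66·20 = 3, so 1323 ≡ 3 (mod 20).
(11 + 3) mod 20 = 14.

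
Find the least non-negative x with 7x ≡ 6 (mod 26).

12

The inverse of 7 mod 26 is 15 (since 7·15 = 105 ≡ 1).
So x ≡ 15·6 = 90 ≡ 12 (mod 26).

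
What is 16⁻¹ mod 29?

20

16·20 = 320 = 11·29 + 1, so 16⁻¹ ≡ 20 (mod 29).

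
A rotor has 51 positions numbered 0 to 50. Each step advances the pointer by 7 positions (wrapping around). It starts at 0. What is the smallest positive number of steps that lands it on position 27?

33

7⁻¹ ≡ 22 (mod 51) because 7·22 = 154 = 3·51 + 1.
So x ≡ 22·27 = 594 ≡ 33 (mod 51).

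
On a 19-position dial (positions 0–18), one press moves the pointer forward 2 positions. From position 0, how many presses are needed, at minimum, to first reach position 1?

10

2·10 = 20 = 1·19 + 1, so 2⁻¹ ≡ 10 (mod 19).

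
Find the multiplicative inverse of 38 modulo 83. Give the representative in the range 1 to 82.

59

83 = 2·38 + 7
38 = 5·7 + 3
7 = 2·3 + 1
3 = 3·1 + 0
Back-substituting gives 38·59 ≡ 1 (mod 83).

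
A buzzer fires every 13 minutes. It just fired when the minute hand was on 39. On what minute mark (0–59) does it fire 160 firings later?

19

160·13 = 2080.
Dividing 2080 by 60 gives quotient 34 and remainder 40.
(39 + 40) mod 60 = 19.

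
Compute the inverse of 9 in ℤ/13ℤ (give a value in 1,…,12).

3

9·3 = 27 = 2·13 + 1, so 9⁻¹ ≡ 3 (mod 13).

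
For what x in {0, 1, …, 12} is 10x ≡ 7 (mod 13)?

The inverse of 10 mod 13 is 4 (since 10·4 = 40 ≡ 1).
So x ≡ 4·7 = 28 ≡ 2 (mod 13).

2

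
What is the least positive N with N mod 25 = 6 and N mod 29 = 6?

6

Since 29·19 ≡ 1 (mod 25), take x = 6 + 29·((6−6)·19 mod 25) = 6 + 29·0 = 6.
Check: 6 mod 25 = 6, 6 mod 29 = 6.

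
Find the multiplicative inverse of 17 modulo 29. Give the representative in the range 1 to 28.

29 = 1·17 + 12
17 = 1·12 + 5
12 = 2·5 + 2
5 = 2·2 + 1
2 = 2·1 + 0
Back-substituting gives 17·12 ≡ 1 (mod 29).

12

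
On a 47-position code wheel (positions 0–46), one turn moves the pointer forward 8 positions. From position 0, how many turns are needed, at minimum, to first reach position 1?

8·6 = 48 = 1·47 + 1, so 8⁻¹ ≡ 6 (mod 47).

6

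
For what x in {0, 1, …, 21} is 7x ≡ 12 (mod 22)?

The inverse of 7 mod 22 is 19 (since 7·19 = 133 ≡ 1).
Multiplying both sides by 19: x ≡ 19·12 = 228 ≡ 8 (mod 22).
Check: 7·8 = 56 = 2·22 + 12.

8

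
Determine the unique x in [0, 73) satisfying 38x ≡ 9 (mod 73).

6

The inverse of 38 mod 73 is 25 (since 38·25 = 950 ≡ 1).
So x ≡ 25·9 = 225 ≡ 6 (mod 73).
Check: 38·6 = 228 = 3·73 + 9.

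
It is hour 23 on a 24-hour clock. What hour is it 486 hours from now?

486 mod 24 = 6 (since 20·24 = 480).
(23 + 6) mod 24 = 5.

5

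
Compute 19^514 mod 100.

Square-and-reduce mod 100: 19^1≡19, 19^2≡61, 19^4≡21, 19^8≡41, 19^16≡81, 19^32≡61, 19^64≡21, 19^128≡41, 19^256≡81, 19^512≡61.
Since 514 = 2 + 512 in binary, 19^514 ≡ 61·61 ≡ 21 (mod 100).

21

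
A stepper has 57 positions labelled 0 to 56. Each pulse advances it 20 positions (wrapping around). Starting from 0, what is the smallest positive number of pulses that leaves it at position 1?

20·20 = 400 = 7·57 + 1, so 20⁻¹ ≡ 20 (mod 57).

20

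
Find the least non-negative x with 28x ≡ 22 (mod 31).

28⁻¹ ≡ 10 (mod 31) because 28·10 = 280 = 9·31 + 1.
Multiplying both sides by 10: x ≡ 10·22 = 220 ≡ 3 (mod 31).

3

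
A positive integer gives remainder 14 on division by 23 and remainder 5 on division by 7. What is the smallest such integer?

152

Since 7·10 ≡ 1 (mod 23), take x = 5 + 7·((14−5)·10 mod 23) = 5 + 7·21 = 152.
Check: 152 mod 23 = 14, 152 mod 7 = 5.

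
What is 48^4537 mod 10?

8

Last digits of 8^n: 8, 4, 2, 6 (period 4).
4537 mod 4 = 1, so the last digit matches 8^1 = 8.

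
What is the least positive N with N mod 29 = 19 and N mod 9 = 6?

222

x ≡ 6 (mod 9) gives x ∈ {6, 15, 24, 33, 42, 51, 60, 69, …}.
The first of these with x mod 29 = 19 is 222.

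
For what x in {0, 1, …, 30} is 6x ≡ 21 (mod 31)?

6⁻¹ ≡ 26 (mod 31) because 6·26 = 156 = 5·31 + 1.
Multiplying both sides by 26: x ≡ 26·21 = 546 ≡ 19 (mod 31).

19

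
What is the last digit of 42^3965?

The units digit of 42^n cycles with period 4: 2, 4, 8, 6, …
3965 mod 4 = 1, so the last digit matches 2^1 = 2.

2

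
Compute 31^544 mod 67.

Successive squares of 31 mod 67: 31^1≡31, 31^2≡23, 31^4≡60, 31^8≡49, 31^16≡56, 31^32≡54, 31^64≡35, 31^128≡19, 31^256≡26, 31^512≡6.
Since 544 = 32 + 512 in binary, 31^544 ≡ 54·6 ≡ 56 (mod 67).

56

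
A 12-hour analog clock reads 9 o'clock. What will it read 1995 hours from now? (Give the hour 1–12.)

1995 − 166·12 = 3, so 1995 ≡ 3 (mod 12).
9 + 3 → 12 on a 12-hour dial.

12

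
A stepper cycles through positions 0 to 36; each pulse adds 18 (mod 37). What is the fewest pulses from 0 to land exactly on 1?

35

18·35 = 630 = 17·37 + 1, so 18⁻¹ ≡ 35 (mod 37).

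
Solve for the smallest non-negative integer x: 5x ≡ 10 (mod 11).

2

5⁻¹ ≡ 9 (mod 11) because 5·9 = 45 = 4·11 + 1.
Multiplying both sides by 9: x ≡ 9·10 = 90 ≡ 2 (mod 11).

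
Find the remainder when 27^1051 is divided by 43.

27

By repeated squaring mod 43: 27^1≡27, 27^2≡41, 27^4≡4, 27^8≡16, 27^16≡41, 27^32≡4, 27^64≡16, 27^128≡41, 27^256≡4, 27^512≡16, 27^1024≡41.
Since 1051 = 1 + 2 + 8 + 16 + 1024 in binary, 27^1051 ≡ 27·41·16·41·41 ≡ 27 (mod 43).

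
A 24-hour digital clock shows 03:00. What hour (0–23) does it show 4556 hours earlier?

7

4556 = 189·24 + 20, so 4556 mod 24 = 20.
(3 − 20) mod 24 = 7.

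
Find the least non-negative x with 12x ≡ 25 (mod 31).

15

The inverse of 12 mod 31 is 13 (since 12·13 = 156 ≡ 1).
Multiplying both sides by 13: x ≡ 13·25 = 325 ≡ 15 (mod 31).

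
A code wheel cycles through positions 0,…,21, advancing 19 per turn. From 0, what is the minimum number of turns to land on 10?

19⁻¹ ≡ 7 (mod 22) because 19·7 = 133 = 6·22 + 1.
Multiplying both sides by 7: x ≡ 7·10 = 70 ≡ 4 (mod 22).

4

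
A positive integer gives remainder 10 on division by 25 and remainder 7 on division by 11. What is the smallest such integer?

260

Since 11·16 ≡ 1 (mod 25), take x = 7 + 11·((10−7)·16 mod 25) = 7 + 11·23 = 260.
Check: 260 mod 25 = 10, 260 mod 11 = 7.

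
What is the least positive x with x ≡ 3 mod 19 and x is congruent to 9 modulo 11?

174

x ≡ 9 (mod 11) gives x ∈ {9, 20, 31, 42, 53, 64, 75, 86, …}.
The first of these with x mod 19 = 3 is 174.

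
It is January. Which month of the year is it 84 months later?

January

84 mod 12 = 0 (since 7·12 = 84).
January + 0 months → January.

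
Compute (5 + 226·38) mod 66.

226·38 = 8588.
8588 mod 66 = 8 (since 130·66 = 8580).
(5 + 8) mod 66 = 13.

13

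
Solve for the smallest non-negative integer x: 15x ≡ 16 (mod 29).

3

The inverse of 15 mod 29 is 2 (since 15·2 = 30 ≡ 1).
So x ≡ 2·16 = 32 ≡ 3 (mod 29).
Check: 15·3 = 45 = 1·29 + 16.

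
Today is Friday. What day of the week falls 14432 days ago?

Sunday

14432 mod 7 = 5 (since 2061·7 = 14427).
Friday − 5 days → Sunday.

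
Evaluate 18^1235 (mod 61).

29

By repeated squaring mod 61: 18^1≡18, 18^2≡19, 18^4≡56, 18^8≡25, 18^16≡15, 18^32≡42, 18^64≡56, 18^128≡25, 18^256≡15, 18^512≡42, 18^1024≡56.
Since 1235 = 1 + 2 + 16 + 64 + 128 + 1024 in binary, 18^1235 ≡ 18·19·15·56·25·56 ≡ 29 (mod 61).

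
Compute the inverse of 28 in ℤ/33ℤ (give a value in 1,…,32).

13

28·13 = 364 = 11·33 + 1, so 28⁻¹ ≡ 13 (mod 33).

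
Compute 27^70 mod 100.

Square-and-reduce mod 100: 27^1≡27, 27^2≡29, 27^4≡41, 27^8≡81, 27^16≡61, 27^32≡21, 27^64≡41.
70 = 2 + 4 + 64, so 27^70 ≡ 29·41·41 ≡ 49 (mod 100).

49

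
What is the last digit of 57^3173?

Powers of 7 mod 10 repeat with period 4: 7, 9, 3, 1.
3173 mod 4 = 1, so the last digit matches 7^1 = 7.

7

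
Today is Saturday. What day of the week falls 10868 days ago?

10868 mod 7 = 4 (since 1552·7 = 10864).
Saturday − 4 days → Tuesday.

Tuesday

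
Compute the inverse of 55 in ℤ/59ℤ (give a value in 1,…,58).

59 = 1·55 + 4
55 = 13·4 + 3
4 = 1·3 + 1
3 = 3·1 + 0
Back-substituting gives 55·44 ≡ 1 (mod 59).

44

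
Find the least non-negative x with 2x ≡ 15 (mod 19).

2⁻¹ ≡ 10 (mod 19) because 2·10 = 20 = 1·19 + 1.
So x ≡ 10·15 = 150 ≡ 17 (mod 19).
Check: 2·17 = 34 = 1·19 + 15.

17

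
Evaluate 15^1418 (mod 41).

Successive squares of 15 mod 41: 15^1≡15, 15^2≡20, 15^4≡31, 15^8≡18, 15^16≡37, 15^32≡16, 15^64≡10, 15^128≡18, 15^256≡37, 15^512≡16, 15^1024≡10.
Since 1418 = 2 + 8 + 128 + 256 + 1024 in binary, 15^1418 ≡ 20·18·18·37·10 ≡ 2 (mod 41).

2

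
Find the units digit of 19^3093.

9

Last digits of 9^n: 9, 1 (period 2).
3093 leaves remainder 1 on division by 2, so 19^3093 ends in 9.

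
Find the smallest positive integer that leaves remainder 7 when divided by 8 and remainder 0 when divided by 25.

175

Since 25·1 ≡ 1 (mod 8), take x = 0 + 25·((7−0)·1 mod 8) = 0 + 25·7 = 175.
Check: 175 mod 8 = 7, 175 mod 25 = 0.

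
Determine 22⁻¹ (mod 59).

51

59 = 2·22 + 15
22 = 1·15 + 7
15 = 2·7 + 1
7 = 7·1 + 0
Back-substituting gives 22·51 ≡ 1 (mod 59).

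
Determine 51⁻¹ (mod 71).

71 = 1·51 + 20
51 = 2·20 + 11
20 = 1·11 + 9
11 = 1·9 + 2
9 = 4·2 + 1
2 = 2·1 + 0
Back-substituting gives 51·39 ≡ 1 (mod 71).

39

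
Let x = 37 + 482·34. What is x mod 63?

45

482·34 = 16388.
16388 − 260·63 = 8, so 16388 ≡ 8 (mod 63).
(37 + 8) mod 63 = 45.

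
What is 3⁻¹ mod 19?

19 = 6·3 + 1
3 = 3·1 + 0
Back-substituting gives 3·13 ≡ 1 (mod 19).

13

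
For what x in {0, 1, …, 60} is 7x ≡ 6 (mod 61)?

The inverse of 7 mod 61 is 35 (since 7·35 = 245 ≡ 1).
Multiplying both sides by 35: x ≡ 35·6 = 210 ≡ 27 (mod 61).
Check: 7·27 = 189 = 3·61 + 6.

27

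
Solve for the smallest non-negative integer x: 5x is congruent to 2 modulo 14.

The inverse of 5 mod 14 is 3 (since 5·3 = 15 ≡ 1).
Multiplying both sides by 3: x ≡ 3·2 = 6 ≡ 6 (mod 14).

6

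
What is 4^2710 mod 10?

6

Last digits of 4^n: 4, 6 (period 2).
2710 mod 2 = 0, so the last digit matches 4^2 = 6.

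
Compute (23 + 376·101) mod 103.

95

376·101 = 37976.
37976 = 368·103 + 72, so 37976 mod 103 = 72.
(23 + 72) mod 103 = 95.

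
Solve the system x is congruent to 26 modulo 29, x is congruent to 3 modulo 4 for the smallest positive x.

Since 4·22 ≡ 1 (mod 29), take x = 3 + 4·((26−3)·22 mod 29) = 3 + 4·13 = 55.
Check: 55 mod 29 = 26, 55 mod 4 = 3.

55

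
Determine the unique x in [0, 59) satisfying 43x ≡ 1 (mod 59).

11

The inverse of 43 mod 59 is 11 (since 43·11 = 473 ≡ 1).
Multiplying both sides by 11: x ≡ 11·1 = 11 ≡ 11 (mod 59).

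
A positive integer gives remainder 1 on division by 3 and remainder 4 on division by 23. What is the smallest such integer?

4

x ≡ 1 (mod 3) gives x ∈ {1, 4}.
The first of these with x mod 23 = 4 is 4.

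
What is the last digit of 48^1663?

2

Powers of 8 mod 10 repeat with period 4: 8, 4, 2, 6.
1663 leaves remainder 3 on division by 4, so 48^1663 ends in 2.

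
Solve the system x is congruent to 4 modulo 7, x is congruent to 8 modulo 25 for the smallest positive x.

Since 25·2 ≡ 1 (mod 7), take x = 8 + 25·((4−8)·2 mod 7) = 8 + 25·6 = 158.
Check: 158 mod 7 = 4, 158 mod 25 = 8.

158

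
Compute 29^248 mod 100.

Successive squares of 29 mod 100: 29^1≡29, 29^2≡41, 29^4≡81, 29^8≡61, 29^16≡21, 29^32≡41, 29^64≡81, 29^128≡61.
248 = 8 + 16 + 32 + 64 + 128, so 29^248 ≡ 61·21·41·81·61 ≡ 61 (mod 100).

61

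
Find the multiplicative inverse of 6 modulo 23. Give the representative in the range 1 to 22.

4

23 = 3·6 + 5
6 = 1·5 + 1
5 = 5·1 + 0
Back-substituting gives 6·4 ≡ 1 (mod 23).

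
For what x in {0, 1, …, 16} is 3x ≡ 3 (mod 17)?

1

3⁻¹ ≡ 6 (mod 17) because 3·6 = 18 = 1·17 + 1.
So x ≡ 6·3 = 18 ≡ 1 (mod 17).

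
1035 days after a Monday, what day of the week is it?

1035 = 147·7 + 6, so 1035 mod 7 = 6.
Monday + 6 days → Sunday.

Sunday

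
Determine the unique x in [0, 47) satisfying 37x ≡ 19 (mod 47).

The inverse of 37 mod 47 is 14 (since 37·14 = 518 ≡ 1).
So x ≡ 14·19 = 266 ≡ 31 (mod 47).

31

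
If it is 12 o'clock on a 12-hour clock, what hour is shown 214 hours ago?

214 mod 12 = 10 (since 17·12 = 204).
12 − 10 → 2 on a 12-hour dial.

2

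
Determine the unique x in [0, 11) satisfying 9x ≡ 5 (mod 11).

9⁻¹ ≡ 5 (mod 11) because 9·5 = 45 = 4·11 + 1.
Multiplying both sides by 5: x ≡ 5·5 = 25 ≡ 3 (mod 11).
Check: 9·3 = 27 = 2·11 + 5.

3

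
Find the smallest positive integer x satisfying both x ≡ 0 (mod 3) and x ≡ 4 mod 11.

15

x ≡ 0 (mod 3) gives x ∈ {0, 3, 6, 9, 12, 15}.
The first of these with x mod 11 = 4 is 15.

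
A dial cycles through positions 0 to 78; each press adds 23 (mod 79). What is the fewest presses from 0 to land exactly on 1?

55

23·55 = 1265 = 16·79 + 1, so 23⁻¹ ≡ 55 (mod 79).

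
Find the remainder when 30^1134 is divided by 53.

52

By repeated squaring mod 53: 30^1≡30, 30^2≡52, 30^4≡1, 30^8≡1, 30^16≡1, 30^32≡1, 30^64≡1, 30^128≡1, 30^256≡1, 30^512≡1, 30^1024≡1.
Since 1134 = 2 + 4 + 8 + 32 + 64 + 1024 in binary, 30^1134 ≡ 52·1·1·1·1·1 ≡ 52 (mod 53).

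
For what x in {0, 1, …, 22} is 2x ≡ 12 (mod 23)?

6

2⁻¹ ≡ 12 (mod 23) because 2·12 = 24 = 1·23 + 1.
So x ≡ 12·12 = 144 ≡ 6 (mod 23).
Check: 2·6 = 12 = 0·23 + 12.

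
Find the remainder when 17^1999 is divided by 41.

29

Successive squares of 17 mod 41: 17^1≡17, 17^2≡2, 17^4≡4, 17^8≡16, 17^16≡10, 17^32≡18, 17^64≡37, 17^128≡16, 17^256≡10, 17^512≡18, 17^1024≡37.
1999 = 1 + 2 + 4 + 8 + 64 + 128 + 256 + 512 + 1024, so 17^1999 ≡ 17·2·4·16·37·16·10·18·37 ≡ 29 (mod 41).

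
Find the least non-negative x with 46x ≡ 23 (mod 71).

36

46⁻¹ ≡ 17 (mod 71) because 46·17 = 782 = 11·71 + 1.
Multiplying both sides by 17: x ≡ 17·23 = 391 ≡ 36 (mod 71).
Check: 46·36 = 1656 = 23·71 + 23.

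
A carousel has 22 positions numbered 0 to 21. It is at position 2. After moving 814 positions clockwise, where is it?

814 − 37·22 = 0, so 814 ≡ 0 (mod 22).
(2 + 0) mod 22 = 2.

2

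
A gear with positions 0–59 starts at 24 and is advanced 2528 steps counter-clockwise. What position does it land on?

16

2528 − 42·60 = 8, so 2528 ≡ 8 (mod 60).
(24 − 8) mod 60 = 16.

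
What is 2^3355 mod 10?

8

Last digits of 2^n: 2, 4, 8, 6 (period 4).
3355 leaves remainder 3 on division by 4, so 2^3355 ends in 8.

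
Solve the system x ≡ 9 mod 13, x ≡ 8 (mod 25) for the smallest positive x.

308

x ≡ 9 (mod 13) gives x ∈ {9, 22, 35, 48, 61, 74, 87, 100, …}.
The first of these with x mod 25 = 8 is 308.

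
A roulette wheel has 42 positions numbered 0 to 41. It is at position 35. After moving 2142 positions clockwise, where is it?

35

2142 mod 42 = 0 (since 51·42 = 2142).
(35 + 0) mod 42 = 35.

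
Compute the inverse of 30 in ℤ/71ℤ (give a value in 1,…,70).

71 = 2·30 + 11
30 = 2·11 + 8
11 = 1·8 + 3
8 = 2·3 + 2
3 = 1·2 + 1
2 = 2·1 + 0
Back-substituting gives 30·45 ≡ 1 (mod 71).

45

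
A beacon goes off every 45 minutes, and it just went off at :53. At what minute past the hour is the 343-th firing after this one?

343·45 = 15435.
15435 mod 60 = 15 (since 257·60 = 15420).
(53 + 15) mod 60 = 8.

8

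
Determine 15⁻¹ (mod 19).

19 = 1·15 + 4
15 = 3·4 + 3
4 = 1·3 + 1
3 = 3·1 + 0
Back-substituting gives 15·14 ≡ 1 (mod 19).

14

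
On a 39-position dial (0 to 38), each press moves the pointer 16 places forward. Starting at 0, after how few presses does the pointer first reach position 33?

24

The inverse of 16 mod 39 is 22 (since 16·22 = 352 ≡ 1).
Multiplying both sides by 22: x ≡ 22·33 = 726 ≡ 24 (mod 39).
Check: 16·24 = 384 = 9·39 + 33.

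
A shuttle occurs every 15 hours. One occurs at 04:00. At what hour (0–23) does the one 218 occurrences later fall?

218·15 = 3270.
3270 mod 24 = 6 (since 136·24 = 3264).
(4 + 6) mod 24 = 10.

10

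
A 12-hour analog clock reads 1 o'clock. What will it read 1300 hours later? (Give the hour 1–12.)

5

Dividing 1300 by 12 gives quotient 108 and remainder 4.
1 + 4 → 5 on a 12-hour dial.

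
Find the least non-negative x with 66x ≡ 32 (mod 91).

66⁻¹ ≡ 40 (mod 91) because 66·40 = 2640 = 29·91 + 1.
Multiplying both sides by 40: x ≡ 40·32 = 1280 ≡ 6 (mod 91).
Check: 66·6 = 396 = 4·91 + 32.

6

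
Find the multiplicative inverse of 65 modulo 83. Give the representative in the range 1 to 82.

23

65·23 = 1495 = 18·83 + 1, so 65⁻¹ ≡ 23 (mod 83).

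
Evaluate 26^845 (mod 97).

Successive squares of 26 mod 97: 26^1≡26, 26^2≡94, 26^4≡9, 26^8≡81, 26^16≡62, 26^32≡61, 26^64≡35, 26^128≡61, 26^256≡35, 26^512≡61.
Since 845 = 1 + 4 + 8 + 64 + 256 + 512 in binary, 26^845 ≡ 26·9·81·35·35·61 ≡ 7 (mod 97).

7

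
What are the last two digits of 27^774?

Successive squares of 27 mod 100: 27^1≡27, 27^2≡29, 27^4≡41, 27^8≡81, 27^16≡61, 27^32≡21, 27^64≡41, 27^128≡81, 27^256≡61, 27^512≡21.
774 = 2 + 4 + 256 + 512, so 27^774 ≡ 29·41·61·21 ≡ 9 (mod 100).

09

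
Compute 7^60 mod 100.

1

Successive squares of 7 mod 100: 7^1≡7, 7^2≡49, 7^4≡1, 7^8≡1, 7^16≡1, 7^32≡1.
Since 60 = 4 + 8 + 16 + 32 in binary, 7^60 ≡ 1·1·1·1 ≡ 1 (mod 100).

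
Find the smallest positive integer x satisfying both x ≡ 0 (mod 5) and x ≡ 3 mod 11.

25

x ≡ 0 (mod 5) gives x ∈ {0, 5, 10, 15, 20, 25}.
The first of these with x mod 11 = 3 is 25.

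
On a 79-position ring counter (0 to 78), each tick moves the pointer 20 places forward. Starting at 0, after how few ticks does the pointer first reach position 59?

78

The inverse of 20 mod 79 is 4 (since 20·4 = 80 ≡ 1).
So x ≡ 4·59 = 236 ≡ 78 (mod 79).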